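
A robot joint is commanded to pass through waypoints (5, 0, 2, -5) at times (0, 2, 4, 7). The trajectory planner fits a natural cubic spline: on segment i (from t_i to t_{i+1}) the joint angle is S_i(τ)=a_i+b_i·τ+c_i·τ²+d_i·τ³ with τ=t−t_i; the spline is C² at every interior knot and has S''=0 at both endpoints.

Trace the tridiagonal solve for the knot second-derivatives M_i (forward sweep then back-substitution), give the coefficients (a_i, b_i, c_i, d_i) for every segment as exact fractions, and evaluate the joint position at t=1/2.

  seg 0: a=5 b=-205/57 c=0 d=125/456
  seg 1: a=0 b=-35/114 c=125/76 d=-113/228
  seg 2: a=2 b=37/114 c=-101/76 d=101/684
S(1/2) = 3935/1216

Δ: Δ0=-5/2, Δ1=1, Δ2=-7/3
row 1: diag=8, rhs=21; c'=1/4, d'=21/8
row 2: denom=10−2·1/4=19/2; d'=(-20−2·21/8)/(19/2)=-101/38
back: M2=-101/38
back: M1=21/8−1/4·-101/38=125/38
M: M0=0, M1=125/38, M2=-101/38, M3=0
seg 0: a=5, c=M0/2=0, d=(M1−M0)/(6·2)=125/456, b=Δ0−h0·(2M0+M1)/6=-205/57
seg 1: a=0, c=M1/2=125/76, d=(M2−M1)/(6·2)=-113/228, b=Δ1−h1·(2M1+M2)/6=-35/114
seg 2: a=2, c=M2/2=-101/76, d=(M3−M2)/(6·3)=101/684, b=Δ2−h2·(2M2+M3)/6=37/114
t_q=1/2 → seg 0, τ=1/2; S=5+-205/57·τ+0·τ²+125/456·τ³=3935/1216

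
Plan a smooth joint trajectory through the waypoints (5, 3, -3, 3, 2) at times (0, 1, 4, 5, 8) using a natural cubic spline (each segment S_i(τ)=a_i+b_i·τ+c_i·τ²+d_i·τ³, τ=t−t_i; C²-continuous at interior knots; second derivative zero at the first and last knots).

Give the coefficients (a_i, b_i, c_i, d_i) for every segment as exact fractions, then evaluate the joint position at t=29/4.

Δ: Δ0=-2, Δ1=-2, Δ2=6, Δ3=-1/3
row 1: diag=8, rhs=0; c'=3/8, d'=0
row 2: denom=8−3·3/8=55/8; d'=(48−3·0)/(55/8)=384/55
row 3: denom=8−1·8/55=432/55; d'=(-38−1·384/55)/(432/55)=-1237/216
back: M3=-1237/216
back: M2=384/55−8/55·-1237/216=211/27
back: M1=0−3/8·211/27=-211/72
M: M0=0, M1=-211/72, M2=211/27, M3=-1237/216, M4=0
seg 0: a=5, c=M0/2=0, d=(M1−M0)/(6·1)=-211/432, b=Δ0−h0·(2M0+M1)/6=-653/432
seg 1: a=3, c=M1/2=-211/144, d=(M2−M1)/(6·3)=2321/3888, b=Δ1−h1·(2M1+M2)/6=-643/216
seg 2: a=-3, c=M2/2=211/54, d=(M3−M2)/(6·1)=-325/144, b=Δ2−h2·(2M2+M3)/6=1879/432
seg 3: a=3, c=M3/2=-1237/432, d=(M4−M3)/(6·3)=1237/3888, b=Δ3−h3·(2M3+M4)/6=1165/216
t_q=29/4 → seg 3, τ=9/4; S=3+1165/216·τ+-1237/432·τ²+1237/3888·τ³=13097/3072

  seg 0: a=5 b=-653/432 c=0 d=-211/432
  seg 1: a=3 b=-643/216 c=-211/144 d=2321/3888
  seg 2: a=-3 b=1879/432 c=211/54 d=-325/144
  seg 3: a=3 b=1165/216 c=-1237/432 d=1237/3888
S(29/4) = 13097/3072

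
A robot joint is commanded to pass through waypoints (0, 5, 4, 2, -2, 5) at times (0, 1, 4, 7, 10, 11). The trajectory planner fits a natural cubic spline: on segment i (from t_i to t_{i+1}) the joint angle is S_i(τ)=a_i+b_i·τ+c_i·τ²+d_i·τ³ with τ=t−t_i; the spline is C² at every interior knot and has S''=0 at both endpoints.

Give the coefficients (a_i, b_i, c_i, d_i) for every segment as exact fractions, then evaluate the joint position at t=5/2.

Δ: Δ0=5, Δ1=-1/3, Δ2=-2/3, Δ3=-4/3, Δ4=7
row 1: diag=8, rhs=-32; c'=3/8, d'=-4
row 2: denom=12−3·3/8=87/8; d'=(-2−3·-4)/(87/8)=80/87
row 3: denom=12−3·8/29=324/29; d'=(-4−3·80/87)/(324/29)=-49/81
row 4: denom=8−3·29/108=259/36; d'=(50−3·-49/81)/(259/36)=5596/777
back: M4=5596/777
back: M3=-49/81−29/108·5596/777=-5918/2331
back: M2=80/87−8/29·-5918/2331=3776/2331
back: M1=-4−3/8·3776/2331=-3580/777
M: M0=0, M1=-3580/777, M2=3776/2331, M3=-5918/2331, M4=5596/777, M5=0
seg 0: a=0, c=M0/2=0, d=(M1−M0)/(6·1)=-1790/2331, b=Δ0−h0·(2M0+M1)/6=13445/2331
seg 1: a=5, c=M1/2=-1790/777, d=(M2−M1)/(6·3)=7258/20979, b=Δ1−h1·(2M1+M2)/6=8075/2331
seg 2: a=4, c=M2/2=1888/2331, d=(M3−M2)/(6·3)=-131/567, b=Δ2−h2·(2M2+M3)/6=-2371/2331
seg 3: a=2, c=M3/2=-2959/2331, d=(M4−M3)/(6·3)=11353/20979, b=Δ3−h3·(2M3+M4)/6=-5584/2331
seg 4: a=-2, c=M4/2=2798/777, d=(M5−M4)/(6·1)=-2798/2331, b=Δ4−h4·(2M4+M5)/6=10721/2331
t_q=5/2 → seg 1, τ=3/2; S=5+8075/2331·τ+-1790/777·τ²+7258/20979·τ³=6403/1036

  seg 0: a=0 b=13445/2331 c=0 d=-1790/2331
  seg 1: a=5 b=8075/2331 c=-1790/777 d=7258/20979
  seg 2: a=4 b=-2371/2331 c=1888/2331 d=-131/567
  seg 3: a=2 b=-5584/2331 c=-2959/2331 d=11353/20979
  seg 4: a=-2 b=10721/2331 c=2798/777 d=-2798/2331
S(5/2) = 6403/1036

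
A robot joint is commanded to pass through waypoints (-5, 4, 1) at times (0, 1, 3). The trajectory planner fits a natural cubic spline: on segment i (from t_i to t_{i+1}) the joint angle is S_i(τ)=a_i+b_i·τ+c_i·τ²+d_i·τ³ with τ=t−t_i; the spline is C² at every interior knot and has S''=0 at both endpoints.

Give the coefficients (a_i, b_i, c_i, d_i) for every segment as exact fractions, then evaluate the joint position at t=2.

  seg 0: a=-5 b=43/4 c=0 d=-7/4
  seg 1: a=4 b=11/2 c=-21/4 d=7/8
S(2) = 41/8

Δ: Δ0=9, Δ1=-3/2
row 1: diag=6, rhs=-63; c'=1/3, d'=-21/2
back: M1=-21/2
M: M0=0, M1=-21/2, M2=0
seg 0: a=-5, c=M0/2=0, d=(M1−M0)/(6·1)=-7/4, b=Δ0−h0·(2M0+M1)/6=43/4
seg 1: a=4, c=M1/2=-21/4, d=(M2−M1)/(6·2)=7/8, b=Δ1−h1·(2M1+M2)/6=11/2
t_q=2 → seg 1, τ=1; S=4+11/2·τ+-21/4·τ²+7/8·τ³=41/8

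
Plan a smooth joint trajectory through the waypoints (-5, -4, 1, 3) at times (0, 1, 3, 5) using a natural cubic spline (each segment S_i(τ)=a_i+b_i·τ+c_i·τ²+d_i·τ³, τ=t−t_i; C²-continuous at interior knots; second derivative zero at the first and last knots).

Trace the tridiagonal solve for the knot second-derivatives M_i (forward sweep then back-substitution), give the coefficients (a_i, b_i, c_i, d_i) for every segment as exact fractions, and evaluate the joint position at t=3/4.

Δ: Δ0=1, Δ1=5/2, Δ2=1
row 1: diag=6, rhs=9; c'=1/3, d'=3/2
row 2: denom=8−2·1/3=22/3; d'=(-9−2·3/2)/(22/3)=-18/11
back: M2=-18/11
back: M1=3/2−1/3·-18/11=45/22
M: M0=0, M1=45/22, M2=-18/11, M3=0
seg 0: a=-5, c=M0/2=0, d=(M1−M0)/(6·1)=15/44, b=Δ0−h0·(2M0+M1)/6=29/44
seg 1: a=-4, c=M1/2=45/44, d=(M2−M1)/(6·2)=-27/88, b=Δ1−h1·(2M1+M2)/6=37/22
seg 2: a=1, c=M2/2=-9/11, d=(M3−M2)/(6·2)=3/22, b=Δ2−h2·(2M2+M3)/6=23/11
t_q=3/4 → seg 0, τ=3/4; S=-5+29/44·τ+0·τ²+15/44·τ³=-12283/2816

  seg 0: a=-5 b=29/44 c=0 d=15/44
  seg 1: a=-4 b=37/22 c=45/44 d=-27/88
  seg 2: a=1 b=23/11 c=-9/11 d=3/22
S(3/4) = -12283/2816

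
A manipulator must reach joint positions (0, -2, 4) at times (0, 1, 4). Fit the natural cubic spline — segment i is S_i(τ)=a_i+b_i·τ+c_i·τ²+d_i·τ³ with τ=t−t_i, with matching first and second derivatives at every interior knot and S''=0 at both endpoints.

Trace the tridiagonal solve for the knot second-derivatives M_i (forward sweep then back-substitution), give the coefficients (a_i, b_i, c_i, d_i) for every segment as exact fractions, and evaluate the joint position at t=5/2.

Δ: Δ0=-2, Δ1=2
row 1: diag=8, rhs=24; c'=3/8, d'=3
back: M1=3
M: M0=0, M1=3, M2=0
seg 0: a=0, c=M0/2=0, d=(M1−M0)/(6·1)=1/2, b=Δ0−h0·(2M0+M1)/6=-5/2
seg 1: a=-2, c=M1/2=3/2, d=(M2−M1)/(6·3)=-1/6, b=Δ1−h1·(2M1+M2)/6=-1
t_q=5/2 → seg 1, τ=3/2; S=-2+-1·τ+3/2·τ²+-1/6·τ³=-11/16

  seg 0: a=0 b=-5/2 c=0 d=1/2
  seg 1: a=-2 b=-1 c=3/2 d=-1/6
S(5/2) = -11/16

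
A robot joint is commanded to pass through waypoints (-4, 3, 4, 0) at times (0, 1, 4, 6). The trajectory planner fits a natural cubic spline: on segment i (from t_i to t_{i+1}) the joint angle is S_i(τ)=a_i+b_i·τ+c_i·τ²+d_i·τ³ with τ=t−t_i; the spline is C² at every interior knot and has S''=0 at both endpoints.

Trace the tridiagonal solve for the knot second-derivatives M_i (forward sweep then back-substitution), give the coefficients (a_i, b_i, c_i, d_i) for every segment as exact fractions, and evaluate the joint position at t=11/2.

  seg 0: a=-4 b=1670/213 c=0 d=-179/213
  seg 1: a=3 b=1133/213 c=-179/71 d=61/213
  seg 2: a=4 b=-442/213 c=4/71 d=-2/213
S(11/2) = 279/284

Δ: Δ0=7, Δ1=1/3, Δ2=-2
row 1: diag=8, rhs=-40; c'=3/8, d'=-5
row 2: denom=10−3·3/8=71/8; d'=(-14−3·-5)/(71/8)=8/71
back: M2=8/71
back: M1=-5−3/8·8/71=-358/71
M: M0=0, M1=-358/71, M2=8/71, M3=0
seg 0: a=-4, c=M0/2=0, d=(M1−M0)/(6·1)=-179/213, b=Δ0−h0·(2M0+M1)/6=1670/213
seg 1: a=3, c=M1/2=-179/71, d=(M2−M1)/(6·3)=61/213, b=Δ1−h1·(2M1+M2)/6=1133/213
seg 2: a=4, c=M2/2=4/71, d=(M3−M2)/(6·2)=-2/213, b=Δ2−h2·(2M2+M3)/6=-442/213
t_q=11/2 → seg 2, τ=3/2; S=4+-442/213·τ+4/71·τ²+-2/213·τ³=279/284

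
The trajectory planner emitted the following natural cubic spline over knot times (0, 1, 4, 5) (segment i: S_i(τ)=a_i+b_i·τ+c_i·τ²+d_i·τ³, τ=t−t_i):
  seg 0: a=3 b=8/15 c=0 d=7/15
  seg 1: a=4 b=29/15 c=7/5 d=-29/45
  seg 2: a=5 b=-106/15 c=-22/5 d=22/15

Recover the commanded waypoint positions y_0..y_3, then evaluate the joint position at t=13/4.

y_0=3 y_1=4 y_2=5 y_3=-5
S(13/4) = 2591/320

y_0 = S_0(0) = a_0 = 3
y_1 = S_1(0) = a_1 = 4
y_2 = S_2(0) = a_2 = 5
y_3 = S_2(1) = -5
t_q=13/4 is in segment 1 (τ=9/4); S_1(τ)=2591/320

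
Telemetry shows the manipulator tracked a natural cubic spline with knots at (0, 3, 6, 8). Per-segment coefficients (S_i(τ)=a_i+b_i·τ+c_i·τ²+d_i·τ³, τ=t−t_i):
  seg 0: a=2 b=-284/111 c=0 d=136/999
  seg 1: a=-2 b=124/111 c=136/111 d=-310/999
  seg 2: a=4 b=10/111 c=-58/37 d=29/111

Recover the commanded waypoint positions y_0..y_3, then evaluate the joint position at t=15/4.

y_0 = S_0(0) = a_0 = 2
y_1 = S_1(0) = a_1 = -2
y_2 = S_2(0) = a_2 = 4
y_3 = S_2(2) = 0
t_q=15/4 is in segment 1 (τ=3/4); S_1(τ)=-715/1184

y_0=2 y_1=-2 y_2=4 y_3=0
S(15/4) = -715/1184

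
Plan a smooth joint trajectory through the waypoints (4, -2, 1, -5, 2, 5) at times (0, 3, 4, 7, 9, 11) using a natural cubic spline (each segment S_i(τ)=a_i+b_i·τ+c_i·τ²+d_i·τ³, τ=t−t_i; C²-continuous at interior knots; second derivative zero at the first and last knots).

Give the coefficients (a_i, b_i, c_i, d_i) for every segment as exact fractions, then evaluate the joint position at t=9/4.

  seg 0: a=4 b=-167/39 c=0 d=89/351
  seg 1: a=-2 b=100/39 c=89/39 d=-24/13
  seg 2: a=1 b=62/39 c=-127/39 d=241/351
  seg 3: a=-5 b=23/39 c=38/13 d=-229/312
  seg 4: a=2 b=271/78 c=-77/52 d=77/312
S(9/4) = -2285/832

Δ: Δ0=-2, Δ1=3, Δ2=-2, Δ3=7/2, Δ4=3/2
row 1: diag=8, rhs=30; c'=1/8, d'=15/4
row 2: denom=8−1·1/8=63/8; d'=(-30−1·15/4)/(63/8)=-30/7
row 3: denom=10−3·8/21=62/7; d'=(33−3·-30/7)/(62/7)=321/62
row 4: denom=8−2·7/31=234/31; d'=(-12−2·321/62)/(234/31)=-77/26
back: M4=-77/26
back: M3=321/62−7/31·-77/26=76/13
back: M2=-30/7−8/21·76/13=-254/39
back: M1=15/4−1/8·-254/39=178/39
M: M0=0, M1=178/39, M2=-254/39, M3=76/13, M4=-77/26, M5=0
seg 0: a=4, c=M0/2=0, d=(M1−M0)/(6·3)=89/351, b=Δ0−h0·(2M0+M1)/6=-167/39
seg 1: a=-2, c=M1/2=89/39, d=(M2−M1)/(6·1)=-24/13, b=Δ1−h1·(2M1+M2)/6=100/39
seg 2: a=1, c=M2/2=-127/39, d=(M3−M2)/(6·3)=241/351, b=Δ2−h2·(2M2+M3)/6=62/39
seg 3: a=-5, c=M3/2=38/13, d=(M4−M3)/(6·2)=-229/312, b=Δ3−h3·(2M3+M4)/6=23/39
seg 4: a=2, c=M4/2=-77/52, d=(M5−M4)/(6·2)=77/312, b=Δ4−h4·(2M4+M5)/6=271/78
t_q=9/4 → seg 0, τ=9/4; S=4+-167/39·τ+0·τ²+89/351·τ³=-2285/832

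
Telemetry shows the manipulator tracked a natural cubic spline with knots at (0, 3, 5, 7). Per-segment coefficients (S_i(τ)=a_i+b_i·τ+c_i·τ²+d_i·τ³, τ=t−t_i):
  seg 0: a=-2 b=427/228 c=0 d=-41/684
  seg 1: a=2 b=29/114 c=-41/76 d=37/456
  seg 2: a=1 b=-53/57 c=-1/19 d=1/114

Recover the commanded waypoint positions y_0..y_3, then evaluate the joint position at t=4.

y_0 = S_0(0) = a_0 = -2
y_1 = S_1(0) = a_1 = 2
y_2 = S_2(0) = a_2 = 1
y_3 = S_2(2) = -1
t_q=4 is in segment 1 (τ=1); S_1(τ)=273/152

y_0=-2 y_1=2 y_2=1 y_3=-1
S(4) = 273/152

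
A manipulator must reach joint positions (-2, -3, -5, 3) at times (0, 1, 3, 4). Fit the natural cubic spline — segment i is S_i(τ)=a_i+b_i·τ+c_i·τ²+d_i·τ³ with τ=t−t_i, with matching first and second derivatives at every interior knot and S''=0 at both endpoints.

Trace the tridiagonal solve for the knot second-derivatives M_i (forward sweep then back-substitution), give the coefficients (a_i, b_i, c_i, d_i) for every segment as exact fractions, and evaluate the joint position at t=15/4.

  seg 0: a=-2 b=-7/16 c=0 d=-9/16
  seg 1: a=-3 b=-17/8 c=-27/16 d=9/8
  seg 2: a=-5 b=37/8 c=81/16 d=-27/16
S(15/4) = 619/1024

Δ: Δ0=-1, Δ1=-1, Δ2=8
row 1: diag=6, rhs=0; c'=1/3, d'=0
row 2: denom=6−2·1/3=16/3; d'=(54−2·0)/(16/3)=81/8
back: M2=81/8
back: M1=0−1/3·81/8=-27/8
M: M0=0, M1=-27/8, M2=81/8, M3=0
seg 0: a=-2, c=M0/2=0, d=(M1−M0)/(6·1)=-9/16, b=Δ0−h0·(2M0+M1)/6=-7/16
seg 1: a=-3, c=M1/2=-27/16, d=(M2−M1)/(6·2)=9/8, b=Δ1−h1·(2M1+M2)/6=-17/8
seg 2: a=-5, c=M2/2=81/16, d=(M3−M2)/(6·1)=-27/16, b=Δ2−h2·(2M2+M3)/6=37/8
t_q=15/4 → seg 2, τ=3/4; S=-5+37/8·τ+81/16·τ²+-27/16·τ³=619/1024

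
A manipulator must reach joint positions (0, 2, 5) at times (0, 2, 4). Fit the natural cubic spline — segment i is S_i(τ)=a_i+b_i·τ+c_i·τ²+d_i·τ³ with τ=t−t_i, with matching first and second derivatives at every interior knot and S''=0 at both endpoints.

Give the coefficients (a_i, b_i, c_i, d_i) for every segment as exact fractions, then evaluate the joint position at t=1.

Δ: Δ0=1, Δ1=3/2
row 1: diag=8, rhs=3; c'=1/4, d'=3/8
back: M1=3/8
M: M0=0, M1=3/8, M2=0
seg 0: a=0, c=M0/2=0, d=(M1−M0)/(6·2)=1/32, b=Δ0−h0·(2M0+M1)/6=7/8
seg 1: a=2, c=M1/2=3/16, d=(M2−M1)/(6·2)=-1/32, b=Δ1−h1·(2M1+M2)/6=5/4
t_q=1 → seg 0, τ=1; S=0+7/8·τ+0·τ²+1/32·τ³=29/32

  seg 0: a=0 b=7/8 c=0 d=1/32
  seg 1: a=2 b=5/4 c=3/16 d=-1/32
S(1) = 29/32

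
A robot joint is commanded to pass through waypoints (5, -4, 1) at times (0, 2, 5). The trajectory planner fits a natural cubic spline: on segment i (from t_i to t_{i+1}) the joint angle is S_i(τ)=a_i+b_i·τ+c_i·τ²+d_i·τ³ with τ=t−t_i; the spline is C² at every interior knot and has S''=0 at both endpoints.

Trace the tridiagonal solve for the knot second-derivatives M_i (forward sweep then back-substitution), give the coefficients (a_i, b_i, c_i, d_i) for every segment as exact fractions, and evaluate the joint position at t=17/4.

Δ: Δ0=-9/2, Δ1=5/3
row 1: diag=10, rhs=37; c'=3/10, d'=37/10
back: M1=37/10
M: M0=0, M1=37/10, M2=0
seg 0: a=5, c=M0/2=0, d=(M1−M0)/(6·2)=37/120, b=Δ0−h0·(2M0+M1)/6=-86/15
seg 1: a=-4, c=M1/2=37/20, d=(M2−M1)/(6·3)=-37/180, b=Δ1−h1·(2M1+M2)/6=-61/30
t_q=17/4 → seg 1, τ=9/4; S=-4+-61/30·τ+37/20·τ²+-37/180·τ³=-397/256

  seg 0: a=5 b=-86/15 c=0 d=37/120
  seg 1: a=-4 b=-61/30 c=37/20 d=-37/180
S(17/4) = -397/256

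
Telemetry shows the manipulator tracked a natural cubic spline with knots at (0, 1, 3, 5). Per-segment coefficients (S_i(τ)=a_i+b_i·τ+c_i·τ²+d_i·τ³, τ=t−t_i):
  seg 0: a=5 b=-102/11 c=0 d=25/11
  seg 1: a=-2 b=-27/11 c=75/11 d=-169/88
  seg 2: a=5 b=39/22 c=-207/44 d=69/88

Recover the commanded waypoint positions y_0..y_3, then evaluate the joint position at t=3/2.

y_0 = S_0(0) = a_0 = 5
y_1 = S_1(0) = a_1 = -2
y_2 = S_2(0) = a_2 = 5
y_3 = S_2(2) = -4
t_q=3/2 is in segment 1 (τ=1/2); S_1(τ)=-1241/704

y_0=5 y_1=-2 y_2=5 y_3=-4
S(3/2) = -1241/704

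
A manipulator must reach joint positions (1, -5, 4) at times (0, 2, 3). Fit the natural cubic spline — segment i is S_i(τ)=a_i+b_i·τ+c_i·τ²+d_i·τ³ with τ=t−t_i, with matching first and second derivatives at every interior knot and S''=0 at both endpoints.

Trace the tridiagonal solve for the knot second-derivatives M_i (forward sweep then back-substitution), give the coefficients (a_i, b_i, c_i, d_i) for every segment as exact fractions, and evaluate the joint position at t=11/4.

Δ: Δ0=-3, Δ1=9
row 1: diag=6, rhs=72; c'=1/6, d'=12
back: M1=12
M: M0=0, M1=12, M2=0
seg 0: a=1, c=M0/2=0, d=(M1−M0)/(6·2)=1, b=Δ0−h0·(2M0+M1)/6=-7
seg 1: a=-5, c=M1/2=6, d=(M2−M1)/(6·1)=-2, b=Δ1−h1·(2M1+M2)/6=5
t_q=11/4 → seg 1, τ=3/4; S=-5+5·τ+6·τ²+-2·τ³=41/32

  seg 0: a=1 b=-7 c=0 d=1
  seg 1: a=-5 b=5 c=6 d=-2
S(11/4) = 41/32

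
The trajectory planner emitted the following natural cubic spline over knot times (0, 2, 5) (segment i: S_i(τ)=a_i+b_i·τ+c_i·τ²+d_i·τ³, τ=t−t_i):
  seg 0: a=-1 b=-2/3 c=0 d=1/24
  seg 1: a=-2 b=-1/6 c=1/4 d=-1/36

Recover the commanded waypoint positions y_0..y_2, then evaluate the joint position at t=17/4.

y_0 = S_0(0) = a_0 = -1
y_1 = S_1(0) = a_1 = -2
y_2 = S_1(3) = -1
t_q=17/4 is in segment 1 (τ=9/4); S_1(τ)=-365/256

y_0=-1 y_1=-2 y_2=-1
S(17/4) = -365/256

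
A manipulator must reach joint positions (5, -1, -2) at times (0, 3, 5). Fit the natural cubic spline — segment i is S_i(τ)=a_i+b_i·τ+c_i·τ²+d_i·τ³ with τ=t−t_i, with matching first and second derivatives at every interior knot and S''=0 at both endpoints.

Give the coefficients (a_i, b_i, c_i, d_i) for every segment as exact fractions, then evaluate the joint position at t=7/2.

  seg 0: a=5 b=-49/20 c=0 d=1/20
  seg 1: a=-1 b=-11/10 c=9/20 d=-3/40
S(7/2) = -463/320

Δ: Δ0=-2, Δ1=-1/2
row 1: diag=10, rhs=9; c'=1/5, d'=9/10
back: M1=9/10
M: M0=0, M1=9/10, M2=0
seg 0: a=5, c=M0/2=0, d=(M1−M0)/(6·3)=1/20, b=Δ0−h0·(2M0+M1)/6=-49/20
seg 1: a=-1, c=M1/2=9/20, d=(M2−M1)/(6·2)=-3/40, b=Δ1−h1·(2M1+M2)/6=-11/10
t_q=7/2 → seg 1, τ=1/2; S=-1+-11/10·τ+9/20·τ²+-3/40·τ³=-463/320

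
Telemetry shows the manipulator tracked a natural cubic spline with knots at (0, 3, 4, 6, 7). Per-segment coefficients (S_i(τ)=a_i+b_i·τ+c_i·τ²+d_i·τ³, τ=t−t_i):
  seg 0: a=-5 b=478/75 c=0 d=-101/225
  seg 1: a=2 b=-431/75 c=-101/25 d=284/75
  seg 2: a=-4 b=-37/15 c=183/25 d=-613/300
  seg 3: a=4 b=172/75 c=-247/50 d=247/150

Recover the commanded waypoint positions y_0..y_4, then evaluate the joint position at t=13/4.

y_0=-5 y_1=2 y_2=-4 y_3=4 y_4=3
S(13/4) = 37/100

y_0 = S_0(0) = a_0 = -5
y_1 = S_1(0) = a_1 = 2
y_2 = S_2(0) = a_2 = -4
y_3 = S_3(0) = a_3 = 4
y_4 = S_3(1) = 3
t_q=13/4 is in segment 1 (τ=1/4); S_1(τ)=37/100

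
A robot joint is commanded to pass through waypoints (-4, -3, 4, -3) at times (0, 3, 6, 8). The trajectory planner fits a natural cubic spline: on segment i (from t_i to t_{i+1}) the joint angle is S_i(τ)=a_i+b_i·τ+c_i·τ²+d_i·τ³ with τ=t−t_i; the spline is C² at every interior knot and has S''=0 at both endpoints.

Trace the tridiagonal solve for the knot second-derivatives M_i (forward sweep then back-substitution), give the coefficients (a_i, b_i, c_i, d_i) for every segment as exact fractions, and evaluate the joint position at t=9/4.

Δ: Δ0=1/3, Δ1=7/3, Δ2=-7/2
row 1: diag=12, rhs=12; c'=1/4, d'=1
row 2: denom=10−3·1/4=37/4; d'=(-35−3·1)/(37/4)=-152/37
back: M2=-152/37
back: M1=1−1/4·-152/37=75/37
M: M0=0, M1=75/37, M2=-152/37, M3=0
seg 0: a=-4, c=M0/2=0, d=(M1−M0)/(6·3)=25/222, b=Δ0−h0·(2M0+M1)/6=-151/222
seg 1: a=-3, c=M1/2=75/74, d=(M2−M1)/(6·3)=-227/666, b=Δ1−h1·(2M1+M2)/6=262/111
seg 2: a=4, c=M2/2=-76/37, d=(M3−M2)/(6·2)=38/111, b=Δ2−h2·(2M2+M3)/6=-169/222
t_q=9/4 → seg 0, τ=9/4; S=-4+-151/222·τ+0·τ²+25/222·τ³=-20117/4736

  seg 0: a=-4 b=-151/222 c=0 d=25/222
  seg 1: a=-3 b=262/111 c=75/74 d=-227/666
  seg 2: a=4 b=-169/222 c=-76/37 d=38/111
S(9/4) = -20117/4736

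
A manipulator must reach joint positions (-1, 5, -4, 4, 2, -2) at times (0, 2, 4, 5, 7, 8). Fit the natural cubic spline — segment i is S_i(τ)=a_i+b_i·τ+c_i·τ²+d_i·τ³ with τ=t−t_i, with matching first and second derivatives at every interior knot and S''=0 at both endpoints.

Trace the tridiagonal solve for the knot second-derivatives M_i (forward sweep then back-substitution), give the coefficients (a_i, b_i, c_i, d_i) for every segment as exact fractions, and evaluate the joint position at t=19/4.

  seg 0: a=-1 b=4331/680 c=0 d=-2291/2720
  seg 1: a=5 b=-1271/340 c=-6873/1360 d=1271/544
  seg 2: a=-4 b=2777/680 c=762/85 d=-3433/680
  seg 3: a=4 b=467/68 c=-4203/680 d=191/170
  seg 4: a=2 b=-1487/340 c=381/680 d=-127/680
S(19/4) = 85981/43520

Δ: Δ0=3, Δ1=-9/2, Δ2=8, Δ3=-1, Δ4=-4
row 1: diag=8, rhs=-45; c'=1/4, d'=-45/8
row 2: denom=6−2·1/4=11/2; d'=(75−2·-45/8)/(11/2)=345/22
row 3: denom=6−1·2/11=64/11; d'=(-54−1·345/22)/(64/11)=-1533/128
row 4: denom=6−2·11/32=85/16; d'=(-18−2·-1533/128)/(85/16)=381/340
back: M4=381/340
back: M3=-1533/128−11/32·381/340=-4203/340
back: M2=345/22−2/11·-4203/340=1524/85
back: M1=-45/8−1/4·1524/85=-6873/680
M: M0=0, M1=-6873/680, M2=1524/85, M3=-4203/340, M4=381/340, M5=0
seg 0: a=-1, c=M0/2=0, d=(M1−M0)/(6·2)=-2291/2720, b=Δ0−h0·(2M0+M1)/6=4331/680
seg 1: a=5, c=M1/2=-6873/1360, d=(M2−M1)/(6·2)=1271/544, b=Δ1−h1·(2M1+M2)/6=-1271/340
seg 2: a=-4, c=M2/2=762/85, d=(M3−M2)/(6·1)=-3433/680, b=Δ2−h2·(2M2+M3)/6=2777/680
seg 3: a=4, c=M3/2=-4203/680, d=(M4−M3)/(6·2)=191/170, b=Δ3−h3·(2M3+M4)/6=467/68
seg 4: a=2, c=M4/2=381/680, d=(M5−M4)/(6·1)=-127/680, b=Δ4−h4·(2M4+M5)/6=-1487/340
t_q=19/4 → seg 2, τ=3/4; S=-4+2777/680·τ+762/85·τ²+-3433/680·τ³=85981/43520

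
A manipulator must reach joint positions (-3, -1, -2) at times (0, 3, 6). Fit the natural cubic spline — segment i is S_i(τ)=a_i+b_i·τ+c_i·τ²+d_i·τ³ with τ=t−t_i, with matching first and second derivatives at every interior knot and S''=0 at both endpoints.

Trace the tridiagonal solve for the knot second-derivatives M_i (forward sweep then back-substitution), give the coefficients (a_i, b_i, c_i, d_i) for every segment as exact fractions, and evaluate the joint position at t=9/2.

  seg 0: a=-3 b=11/12 c=0 d=-1/36
  seg 1: a=-1 b=1/6 c=-1/4 d=1/36
S(9/2) = -39/32

Δ: Δ0=2/3, Δ1=-1/3
row 1: diag=12, rhs=-6; c'=1/4, d'=-1/2
back: M1=-1/2
M: M0=0, M1=-1/2, M2=0
seg 0: a=-3, c=M0/2=0, d=(M1−M0)/(6·3)=-1/36, b=Δ0−h0·(2M0+M1)/6=11/12
seg 1: a=-1, c=M1/2=-1/4, d=(M2−M1)/(6·3)=1/36, b=Δ1−h1·(2M1+M2)/6=1/6
t_q=9/2 → seg 1, τ=3/2; S=-1+1/6·τ+-1/4·τ²+1/36·τ³=-39/32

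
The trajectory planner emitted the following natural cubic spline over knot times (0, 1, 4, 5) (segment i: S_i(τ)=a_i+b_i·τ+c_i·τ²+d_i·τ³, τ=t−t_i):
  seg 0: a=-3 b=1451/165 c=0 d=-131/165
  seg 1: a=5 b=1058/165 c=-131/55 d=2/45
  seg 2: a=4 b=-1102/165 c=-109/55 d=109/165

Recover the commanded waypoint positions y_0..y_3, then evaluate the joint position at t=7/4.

y_0=-3 y_1=5 y_2=4 y_3=-4
S(7/4) = 14939/1760

y_0 = S_0(0) = a_0 = -3
y_1 = S_1(0) = a_1 = 5
y_2 = S_2(0) = a_2 = 4
y_3 = S_2(1) = -4
t_q=7/4 is in segment 1 (τ=3/4); S_1(τ)=14939/1760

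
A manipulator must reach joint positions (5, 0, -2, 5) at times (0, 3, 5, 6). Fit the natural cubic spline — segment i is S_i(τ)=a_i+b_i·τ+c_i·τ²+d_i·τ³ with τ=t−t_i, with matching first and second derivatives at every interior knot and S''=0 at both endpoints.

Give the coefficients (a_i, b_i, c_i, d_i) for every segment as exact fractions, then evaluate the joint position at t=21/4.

Δ: Δ0=-5/3, Δ1=-1, Δ2=7
row 1: diag=10, rhs=4; c'=1/5, d'=2/5
row 2: denom=6−2·1/5=28/5; d'=(48−2·2/5)/(28/5)=59/7
back: M2=59/7
back: M1=2/5−1/5·59/7=-9/7
M: M0=0, M1=-9/7, M2=59/7, M3=0
seg 0: a=5, c=M0/2=0, d=(M1−M0)/(6·3)=-1/14, b=Δ0−h0·(2M0+M1)/6=-43/42
seg 1: a=0, c=M1/2=-9/14, d=(M2−M1)/(6·2)=17/21, b=Δ1−h1·(2M1+M2)/6=-62/21
seg 2: a=-2, c=M2/2=59/14, d=(M3−M2)/(6·1)=-59/42, b=Δ2−h2·(2M2+M3)/6=88/21
t_q=21/4 → seg 2, τ=1/4; S=-2+88/21·τ+59/14·τ²+-59/42·τ³=-91/128

  seg 0: a=5 b=-43/42 c=0 d=-1/14
  seg 1: a=0 b=-62/21 c=-9/14 d=17/21
  seg 2: a=-2 b=88/21 c=59/14 d=-59/42
S(21/4) = -91/128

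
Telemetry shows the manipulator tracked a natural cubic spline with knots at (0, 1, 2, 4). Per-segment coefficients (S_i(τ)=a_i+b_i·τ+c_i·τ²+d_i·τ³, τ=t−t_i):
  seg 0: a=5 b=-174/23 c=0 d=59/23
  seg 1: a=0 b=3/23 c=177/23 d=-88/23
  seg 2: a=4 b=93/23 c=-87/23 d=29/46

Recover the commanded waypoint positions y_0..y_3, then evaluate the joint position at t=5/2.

y_0=5 y_1=0 y_2=4 y_3=2
S(5/2) = 1897/368

y_0 = S_0(0) = a_0 = 5
y_1 = S_1(0) = a_1 = 0
y_2 = S_2(0) = a_2 = 4
y_3 = S_2(2) = 2
t_q=5/2 is in segment 2 (τ=1/2); S_2(τ)=1897/368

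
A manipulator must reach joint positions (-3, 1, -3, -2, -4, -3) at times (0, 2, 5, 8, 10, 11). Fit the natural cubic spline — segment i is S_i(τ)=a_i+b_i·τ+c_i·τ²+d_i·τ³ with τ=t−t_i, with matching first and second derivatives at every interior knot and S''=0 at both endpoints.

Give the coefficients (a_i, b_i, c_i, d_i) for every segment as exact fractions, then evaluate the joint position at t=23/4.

  seg 0: a=-3 b=1354/473 c=0 d=-102/473
  seg 1: a=1 b=130/473 c=-612/473 d=3226/12771
  seg 2: a=-3 b=-316/473 c=1390/1419 d=-2749/12771
  seg 3: a=-2 b=-285/473 c=-453/473 d=359/946
  seg 4: a=-4 b=57/473 c=624/473 d=-208/473
S(23/4) = -92053/30272

Δ: Δ0=2, Δ1=-4/3, Δ2=1/3, Δ3=-1, Δ4=1
row 1: diag=10, rhs=-20; c'=3/10, d'=-2
row 2: denom=12−3·3/10=111/10; d'=(10−3·-2)/(111/10)=160/111
row 3: denom=10−3·10/37=340/37; d'=(-8−3·160/111)/(340/37)=-114/85
row 4: denom=6−2·37/170=473/85; d'=(12−2·-114/85)/(473/85)=1248/473
back: M4=1248/473
back: M3=-114/85−37/170·1248/473=-906/473
back: M2=160/111−10/37·-906/473=2780/1419
back: M1=-2−3/10·2780/1419=-1224/473
M: M0=0, M1=-1224/473, M2=2780/1419, M3=-906/473, M4=1248/473, M5=0
seg 0: a=-3, c=M0/2=0, d=(M1−M0)/(6·2)=-102/473, b=Δ0−h0·(2M0+M1)/6=1354/473
seg 1: a=1, c=M1/2=-612/473, d=(M2−M1)/(6·3)=3226/12771, b=Δ1−h1·(2M1+M2)/6=130/473
seg 2: a=-3, c=M2/2=1390/1419, d=(M3−M2)/(6·3)=-2749/12771, b=Δ2−h2·(2M2+M3)/6=-316/473
seg 3: a=-2, c=M3/2=-453/473, d=(M4−M3)/(6·2)=359/946, b=Δ3−h3·(2M3+M4)/6=-285/473
seg 4: a=-4, c=M4/2=624/473, d=(M5−M4)/(6·1)=-208/473, b=Δ4−h4·(2M4+M5)/6=57/473
t_q=23/4 → seg 2, τ=3/4; S=-3+-316/473·τ+1390/1419·τ²+-2749/12771·τ³=-92053/30272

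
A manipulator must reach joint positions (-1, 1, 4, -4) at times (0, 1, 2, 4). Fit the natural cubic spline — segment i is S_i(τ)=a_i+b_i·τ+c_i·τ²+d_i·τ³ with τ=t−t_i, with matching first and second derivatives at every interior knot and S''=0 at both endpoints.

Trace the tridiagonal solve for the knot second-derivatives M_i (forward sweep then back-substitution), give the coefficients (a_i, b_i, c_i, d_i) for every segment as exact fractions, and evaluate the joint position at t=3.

  seg 0: a=-1 b=33/23 c=0 d=13/23
  seg 1: a=1 b=72/23 c=39/23 d=-42/23
  seg 2: a=4 b=24/23 c=-87/23 d=29/46
S(3) = 87/46

Δ: Δ0=2, Δ1=3, Δ2=-4
row 1: diag=4, rhs=6; c'=1/4, d'=3/2
row 2: denom=6−1·1/4=23/4; d'=(-42−1·3/2)/(23/4)=-174/23
back: M2=-174/23
back: M1=3/2−1/4·-174/23=78/23
M: M0=0, M1=78/23, M2=-174/23, M3=0
seg 0: a=-1, c=M0/2=0, d=(M1−M0)/(6·1)=13/23, b=Δ0−h0·(2M0+M1)/6=33/23
seg 1: a=1, c=M1/2=39/23, d=(M2−M1)/(6·1)=-42/23, b=Δ1−h1·(2M1+M2)/6=72/23
seg 2: a=4, c=M2/2=-87/23, d=(M3−M2)/(6·2)=29/46, b=Δ2−h2·(2M2+M3)/6=24/23
t_q=3 → seg 2, τ=1; S=4+24/23·τ+-87/23·τ²+29/46·τ³=87/46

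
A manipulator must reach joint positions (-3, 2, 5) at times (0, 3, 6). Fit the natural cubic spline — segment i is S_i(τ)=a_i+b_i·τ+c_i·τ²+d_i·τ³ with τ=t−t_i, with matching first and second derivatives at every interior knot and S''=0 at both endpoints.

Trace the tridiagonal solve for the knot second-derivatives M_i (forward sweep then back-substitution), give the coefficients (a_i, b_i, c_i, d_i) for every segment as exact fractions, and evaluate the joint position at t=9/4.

Δ: Δ0=5/3, Δ1=1
row 1: diag=12, rhs=-4; c'=1/4, d'=-1/3
back: M1=-1/3
M: M0=0, M1=-1/3, M2=0
seg 0: a=-3, c=M0/2=0, d=(M1−M0)/(6·3)=-1/54, b=Δ0−h0·(2M0+M1)/6=11/6
seg 1: a=2, c=M1/2=-1/6, d=(M2−M1)/(6·3)=1/54, b=Δ1−h1·(2M1+M2)/6=4/3
t_q=9/4 → seg 0, τ=9/4; S=-3+11/6·τ+0·τ²+-1/54·τ³=117/128

  seg 0: a=-3 b=11/6 c=0 d=-1/54
  seg 1: a=2 b=4/3 c=-1/6 d=1/54
S(9/4) = 117/128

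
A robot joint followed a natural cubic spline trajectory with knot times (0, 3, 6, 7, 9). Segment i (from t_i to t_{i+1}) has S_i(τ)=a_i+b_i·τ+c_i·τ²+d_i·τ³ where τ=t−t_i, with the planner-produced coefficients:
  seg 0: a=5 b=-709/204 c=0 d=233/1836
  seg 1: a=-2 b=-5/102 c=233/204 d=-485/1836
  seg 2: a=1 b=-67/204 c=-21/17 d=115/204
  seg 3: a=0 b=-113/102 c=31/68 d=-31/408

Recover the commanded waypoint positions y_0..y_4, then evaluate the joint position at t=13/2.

y_0 = S_0(0) = a_0 = 5
y_1 = S_1(0) = a_1 = -2
y_2 = S_2(0) = a_2 = 1
y_3 = S_3(0) = a_3 = 0
y_4 = S_3(2) = -1
t_q=13/2 is in segment 2 (τ=1/2); S_2(τ)=325/544

y_0=5 y_1=-2 y_2=1 y_3=0 y_4=-1
S(13/2) = 325/544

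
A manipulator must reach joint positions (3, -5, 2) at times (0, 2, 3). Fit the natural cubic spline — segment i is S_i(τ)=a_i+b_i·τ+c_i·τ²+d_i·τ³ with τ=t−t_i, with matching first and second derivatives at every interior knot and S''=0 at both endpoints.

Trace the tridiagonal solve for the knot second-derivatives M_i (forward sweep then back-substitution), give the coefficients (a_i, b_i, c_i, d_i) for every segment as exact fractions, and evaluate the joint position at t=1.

Δ: Δ0=-4, Δ1=7
row 1: diag=6, rhs=66; c'=1/6, d'=11
back: M1=11
M: M0=0, M1=11, M2=0
seg 0: a=3, c=M0/2=0, d=(M1−M0)/(6·2)=11/12, b=Δ0−h0·(2M0+M1)/6=-23/3
seg 1: a=-5, c=M1/2=11/2, d=(M2−M1)/(6·1)=-11/6, b=Δ1−h1·(2M1+M2)/6=10/3
t_q=1 → seg 0, τ=1; S=3+-23/3·τ+0·τ²+11/12·τ³=-15/4

  seg 0: a=3 b=-23/3 c=0 d=11/12
  seg 1: a=-5 b=10/3 c=11/2 d=-11/6
S(1) = -15/4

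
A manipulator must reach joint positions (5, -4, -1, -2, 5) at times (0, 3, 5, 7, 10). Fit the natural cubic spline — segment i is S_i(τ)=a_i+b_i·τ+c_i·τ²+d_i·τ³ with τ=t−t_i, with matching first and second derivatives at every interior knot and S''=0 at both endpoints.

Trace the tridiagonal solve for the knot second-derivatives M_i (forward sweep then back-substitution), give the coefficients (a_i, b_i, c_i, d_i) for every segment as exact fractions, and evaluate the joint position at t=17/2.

Δ: Δ0=-3, Δ1=3/2, Δ2=-1/2, Δ3=7/3
row 1: diag=10, rhs=27; c'=1/5, d'=27/10
row 2: denom=8−2·1/5=38/5; d'=(-12−2·27/10)/(38/5)=-87/38
row 3: denom=10−2·5/19=180/19; d'=(17−2·-87/38)/(180/19)=41/18
back: M3=41/18
back: M2=-87/38−5/19·41/18=-26/9
back: M1=27/10−1/5·-26/9=59/18
M: M0=0, M1=59/18, M2=-26/9, M3=41/18, M4=0
seg 0: a=5, c=M0/2=0, d=(M1−M0)/(6·3)=59/324, b=Δ0−h0·(2M0+M1)/6=-167/36
seg 1: a=-4, c=M1/2=59/36, d=(M2−M1)/(6·2)=-37/72, b=Δ1−h1·(2M1+M2)/6=5/18
seg 2: a=-1, c=M2/2=-13/9, d=(M3−M2)/(6·2)=31/72, b=Δ2−h2·(2M2+M3)/6=2/3
seg 3: a=-2, c=M3/2=41/36, d=(M4−M3)/(6·3)=-41/324, b=Δ3−h3·(2M3+M4)/6=1/18
t_q=17/2 → seg 3, τ=3/2; S=-2+1/18·τ+41/36·τ²+-41/324·τ³=7/32

  seg 0: a=5 b=-167/36 c=0 d=59/324
  seg 1: a=-4 b=5/18 c=59/36 d=-37/72
  seg 2: a=-1 b=2/3 c=-13/9 d=31/72
  seg 3: a=-2 b=1/18 c=41/36 d=-41/324
S(17/2) = 7/32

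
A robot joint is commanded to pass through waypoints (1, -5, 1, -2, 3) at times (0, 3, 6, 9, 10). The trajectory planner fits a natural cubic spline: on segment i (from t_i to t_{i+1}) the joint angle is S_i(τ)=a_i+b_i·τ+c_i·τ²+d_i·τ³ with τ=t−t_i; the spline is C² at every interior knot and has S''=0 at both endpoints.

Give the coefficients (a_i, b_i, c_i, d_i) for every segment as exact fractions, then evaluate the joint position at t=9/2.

  seg 0: a=1 b=-187/54 c=0 d=79/486
  seg 1: a=-5 b=25/27 c=79/54 d=-179/486
  seg 2: a=1 b=-13/54 c=-50/27 d=259/486
  seg 3: a=-2 b=82/27 c=53/18 d=-53/54
S(9/2) = -25/16

Δ: Δ0=-2, Δ1=2, Δ2=-1, Δ3=5
row 1: diag=12, rhs=24; c'=1/4, d'=2
row 2: denom=12−3·1/4=45/4; d'=(-18−3·2)/(45/4)=-32/15
row 3: denom=8−3·4/15=36/5; d'=(36−3·-32/15)/(36/5)=53/9
back: M3=53/9
back: M2=-32/15−4/15·53/9=-100/27
back: M1=2−1/4·-100/27=79/27
M: M0=0, M1=79/27, M2=-100/27, M3=53/9, M4=0
seg 0: a=1, c=M0/2=0, d=(M1−M0)/(6·3)=79/486, b=Δ0−h0·(2M0+M1)/6=-187/54
seg 1: a=-5, c=M1/2=79/54, d=(M2−M1)/(6·3)=-179/486, b=Δ1−h1·(2M1+M2)/6=25/27
seg 2: a=1, c=M2/2=-50/27, d=(M3−M2)/(6·3)=259/486, b=Δ2−h2·(2M2+M3)/6=-13/54
seg 3: a=-2, c=M3/2=53/18, d=(M4−M3)/(6·1)=-53/54, b=Δ3−h3·(2M3+M4)/6=82/27
t_q=9/2 → seg 1, τ=3/2; S=-5+25/27·τ+79/54·τ²+-179/486·τ³=-25/16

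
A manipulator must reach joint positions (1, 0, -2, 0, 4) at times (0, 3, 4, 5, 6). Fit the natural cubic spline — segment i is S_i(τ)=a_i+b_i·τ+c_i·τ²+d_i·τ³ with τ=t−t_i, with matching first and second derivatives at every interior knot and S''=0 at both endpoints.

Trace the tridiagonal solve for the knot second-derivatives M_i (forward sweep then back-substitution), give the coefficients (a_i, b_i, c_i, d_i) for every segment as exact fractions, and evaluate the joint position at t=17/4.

Δ: Δ0=-1/3, Δ1=-2, Δ2=2, Δ3=4
row 1: diag=8, rhs=-10; c'=1/8, d'=-5/4
row 2: denom=4−1·1/8=31/8; d'=(24−1·-5/4)/(31/8)=202/31
row 3: denom=4−1·8/31=116/31; d'=(12−1·202/31)/(116/31)=85/58
back: M3=85/58
back: M2=202/31−8/31·85/58=178/29
back: M1=-5/4−1/8·178/29=-117/58
M: M0=0, M1=-117/58, M2=178/29, M3=85/58, M4=0
seg 0: a=1, c=M0/2=0, d=(M1−M0)/(6·3)=-13/116, b=Δ0−h0·(2M0+M1)/6=235/348
seg 1: a=0, c=M1/2=-117/116, d=(M2−M1)/(6·1)=473/348, b=Δ1−h1·(2M1+M2)/6=-409/174
seg 2: a=-2, c=M2/2=89/29, d=(M3−M2)/(6·1)=-271/348, b=Δ2−h2·(2M2+M3)/6=-101/348
seg 3: a=0, c=M3/2=85/116, d=(M4−M3)/(6·1)=-85/348, b=Δ3−h3·(2M3+M4)/6=611/174
t_q=17/4 → seg 2, τ=1/4; S=-2+-101/348·τ+89/29·τ²+-271/348·τ³=-14053/7424

  seg 0: a=1 b=235/348 c=0 d=-13/116
  seg 1: a=0 b=-409/174 c=-117/116 d=473/348
  seg 2: a=-2 b=-101/348 c=89/29 d=-271/348
  seg 3: a=0 b=611/174 c=85/116 d=-85/348
S(17/4) = -14053/7424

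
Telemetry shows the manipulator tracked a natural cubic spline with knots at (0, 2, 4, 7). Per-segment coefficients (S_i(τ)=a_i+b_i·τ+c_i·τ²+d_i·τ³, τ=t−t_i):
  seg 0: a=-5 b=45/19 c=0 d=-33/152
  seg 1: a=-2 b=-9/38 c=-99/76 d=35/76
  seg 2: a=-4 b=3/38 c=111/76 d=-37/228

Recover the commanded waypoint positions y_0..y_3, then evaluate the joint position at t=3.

y_0 = S_0(0) = a_0 = -5
y_1 = S_1(0) = a_1 = -2
y_2 = S_2(0) = a_2 = -4
y_3 = S_2(3) = 5
t_q=3 is in segment 1 (τ=1); S_1(τ)=-117/38

y_0=-5 y_1=-2 y_2=-4 y_3=5
S(3) = -117/38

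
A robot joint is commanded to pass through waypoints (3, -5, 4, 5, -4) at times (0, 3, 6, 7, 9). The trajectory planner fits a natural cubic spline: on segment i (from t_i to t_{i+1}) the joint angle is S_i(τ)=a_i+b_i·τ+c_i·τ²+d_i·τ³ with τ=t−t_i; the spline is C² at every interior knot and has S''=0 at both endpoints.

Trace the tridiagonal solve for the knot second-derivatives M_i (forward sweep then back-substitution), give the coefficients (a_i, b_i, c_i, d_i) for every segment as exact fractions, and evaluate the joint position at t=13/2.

  seg 0: a=3 b=-887/204 c=0 d=343/1836
  seg 1: a=-5 b=71/102 c=343/204 d=-559/1836
  seg 2: a=4 b=523/204 c=-18/17 d=-103/204
  seg 3: a=5 b=-109/102 c=-175/68 d=175/408
S(13/2) = 2695/544

Δ: Δ0=-8/3, Δ1=3, Δ2=1, Δ3=-9/2
row 1: diag=12, rhs=34; c'=1/4, d'=17/6
row 2: denom=8−3·1/4=29/4; d'=(-12−3·17/6)/(29/4)=-82/29
row 3: denom=6−1·4/29=170/29; d'=(-33−1·-82/29)/(170/29)=-175/34
back: M3=-175/34
back: M2=-82/29−4/29·-175/34=-36/17
back: M1=17/6−1/4·-36/17=343/102
M: M0=0, M1=343/102, M2=-36/17, M3=-175/34, M4=0
seg 0: a=3, c=M0/2=0, d=(M1−M0)/(6·3)=343/1836, b=Δ0−h0·(2M0+M1)/6=-887/204
seg 1: a=-5, c=M1/2=343/204, d=(M2−M1)/(6·3)=-559/1836, b=Δ1−h1·(2M1+M2)/6=71/102
seg 2: a=4, c=M2/2=-18/17, d=(M3−M2)/(6·1)=-103/204, b=Δ2−h2·(2M2+M3)/6=523/204
seg 3: a=5, c=M3/2=-175/68, d=(M4−M3)/(6·2)=175/408, b=Δ3−h3·(2M3+M4)/6=-109/102
t_q=13/2 → seg 2, τ=1/2; S=4+523/204·τ+-18/17·τ²+-103/204·τ³=2695/544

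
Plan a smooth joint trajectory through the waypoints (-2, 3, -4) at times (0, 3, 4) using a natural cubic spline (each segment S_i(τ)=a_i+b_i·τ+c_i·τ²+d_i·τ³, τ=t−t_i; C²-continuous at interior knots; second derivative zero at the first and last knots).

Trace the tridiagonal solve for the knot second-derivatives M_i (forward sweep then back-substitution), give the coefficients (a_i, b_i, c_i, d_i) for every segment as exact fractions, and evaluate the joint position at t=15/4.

Δ: Δ0=5/3, Δ1=-7
row 1: diag=8, rhs=-52; c'=1/8, d'=-13/2
back: M1=-13/2
M: M0=0, M1=-13/2, M2=0
seg 0: a=-2, c=M0/2=0, d=(M1−M0)/(6·3)=-13/36, b=Δ0−h0·(2M0+M1)/6=59/12
seg 1: a=3, c=M1/2=-13/4, d=(M2−M1)/(6·1)=13/12, b=Δ1−h1·(2M1+M2)/6=-29/6
t_q=15/4 → seg 1, τ=3/4; S=3+-29/6·τ+-13/4·τ²+13/12·τ³=-511/256

  seg 0: a=-2 b=59/12 c=0 d=-13/36
  seg 1: a=3 b=-29/6 c=-13/4 d=13/12
S(15/4) = -511/256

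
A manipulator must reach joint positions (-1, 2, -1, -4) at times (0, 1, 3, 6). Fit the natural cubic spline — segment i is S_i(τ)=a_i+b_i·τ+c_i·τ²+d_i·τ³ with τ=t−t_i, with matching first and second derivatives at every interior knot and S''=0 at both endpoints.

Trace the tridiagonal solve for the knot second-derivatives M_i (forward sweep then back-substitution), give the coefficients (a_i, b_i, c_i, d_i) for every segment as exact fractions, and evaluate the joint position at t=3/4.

Δ: Δ0=3, Δ1=-3/2, Δ2=-1
row 1: diag=6, rhs=-27; c'=1/3, d'=-9/2
row 2: denom=10−2·1/3=28/3; d'=(3−2·-9/2)/(28/3)=9/7
back: M2=9/7
back: M1=-9/2−1/3·9/7=-69/14
M: M0=0, M1=-69/14, M2=9/7, M3=0
seg 0: a=-1, c=M0/2=0, d=(M1−M0)/(6·1)=-23/28, b=Δ0−h0·(2M0+M1)/6=107/28
seg 1: a=2, c=M1/2=-69/28, d=(M2−M1)/(6·2)=29/56, b=Δ1−h1·(2M1+M2)/6=19/14
seg 2: a=-1, c=M2/2=9/14, d=(M3−M2)/(6·3)=-1/14, b=Δ2−h2·(2M2+M3)/6=-16/7
t_q=3/4 → seg 0, τ=3/4; S=-1+107/28·τ+0·τ²+-23/28·τ³=389/256

  seg 0: a=-1 b=107/28 c=0 d=-23/28
  seg 1: a=2 b=19/14 c=-69/28 d=29/56
  seg 2: a=-1 b=-16/7 c=9/14 d=-1/14
S(3/4) = 389/256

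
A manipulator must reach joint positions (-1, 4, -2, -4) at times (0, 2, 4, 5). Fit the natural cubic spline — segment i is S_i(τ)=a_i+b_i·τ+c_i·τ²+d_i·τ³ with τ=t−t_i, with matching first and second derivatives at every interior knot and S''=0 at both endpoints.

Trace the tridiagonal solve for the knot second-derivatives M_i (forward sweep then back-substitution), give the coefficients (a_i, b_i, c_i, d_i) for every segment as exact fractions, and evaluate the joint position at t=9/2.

  seg 0: a=-1 b=45/11 c=0 d=-35/88
  seg 1: a=4 b=-15/22 c=-105/44 d=27/44
  seg 2: a=-2 b=-63/22 c=57/44 d=-19/44
S(9/2) = -1113/352

Δ: Δ0=5/2, Δ1=-3, Δ2=-2
row 1: diag=8, rhs=-33; c'=1/4, d'=-33/8
row 2: denom=6−2·1/4=11/2; d'=(6−2·-33/8)/(11/2)=57/22
back: M2=57/22
back: M1=-33/8−1/4·57/22=-105/22
M: M0=0, M1=-105/22, M2=57/22, M3=0
seg 0: a=-1, c=M0/2=0, d=(M1−M0)/(6·2)=-35/88, b=Δ0−h0·(2M0+M1)/6=45/11
seg 1: a=4, c=M1/2=-105/44, d=(M2−M1)/(6·2)=27/44, b=Δ1−h1·(2M1+M2)/6=-15/22
seg 2: a=-2, c=M2/2=57/44, d=(M3−M2)/(6·1)=-19/44, b=Δ2−h2·(2M2+M3)/6=-63/22
t_q=9/2 → seg 2, τ=1/2; S=-2+-63/22·τ+57/44·τ²+-19/44·τ³=-1113/352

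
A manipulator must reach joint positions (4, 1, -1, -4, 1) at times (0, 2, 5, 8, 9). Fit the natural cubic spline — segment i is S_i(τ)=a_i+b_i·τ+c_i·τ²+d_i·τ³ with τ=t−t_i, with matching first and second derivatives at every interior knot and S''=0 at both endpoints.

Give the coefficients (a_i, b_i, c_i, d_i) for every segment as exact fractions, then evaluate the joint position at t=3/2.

Δ: Δ0=-3/2, Δ1=-2/3, Δ2=-1, Δ3=5
row 1: diag=10, rhs=5; c'=3/10, d'=1/2
row 2: denom=12−3·3/10=111/10; d'=(-2−3·1/2)/(111/10)=-35/111
row 3: denom=8−3·10/37=266/37; d'=(36−3·-35/111)/(266/37)=1367/266
back: M3=1367/266
back: M2=-35/111−10/37·1367/266=-680/399
back: M1=1/2−3/10·-680/399=269/266
M: M0=0, M1=269/266, M2=-680/399, M3=1367/266, M4=0
seg 0: a=4, c=M0/2=0, d=(M1−M0)/(6·2)=269/3192, b=Δ0−h0·(2M0+M1)/6=-733/399
seg 1: a=1, c=M1/2=269/532, d=(M2−M1)/(6·3)=-2167/14364, b=Δ1−h1·(2M1+M2)/6=-659/798
seg 2: a=-1, c=M2/2=-340/399, d=(M3−M2)/(6·3)=5461/14364, b=Δ2−h2·(2M2+M3)/6=-2977/1596
seg 3: a=-4, c=M3/2=1367/532, d=(M4−M3)/(6·1)=-1367/1596, b=Δ3−h3·(2M3+M4)/6=2623/798
t_q=3/2 → seg 0, τ=3/2; S=4+-733/399·τ+0·τ²+269/3192·τ³=1859/1216

  seg 0: a=4 b=-733/399 c=0 d=269/3192
  seg 1: a=1 b=-659/798 c=269/532 d=-2167/14364
  seg 2: a=-1 b=-2977/1596 c=-340/399 d=5461/14364
  seg 3: a=-4 b=2623/798 c=1367/532 d=-1367/1596
S(3/2) = 1859/1216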